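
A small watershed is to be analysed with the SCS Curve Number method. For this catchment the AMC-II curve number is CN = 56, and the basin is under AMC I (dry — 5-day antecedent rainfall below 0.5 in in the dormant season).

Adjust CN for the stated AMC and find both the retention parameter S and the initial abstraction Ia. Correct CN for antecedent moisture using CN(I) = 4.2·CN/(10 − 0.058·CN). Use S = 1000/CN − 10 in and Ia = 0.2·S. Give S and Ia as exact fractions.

S = 2750/147 in ≈ 18.707 in; Ia = 550/147 in ≈ 3.741 in

Dry (AMC I): CN(I) = 4.2·56/(10 − 0.058·56) = (1176/5)/(844/125) = 7350/211 ≈ 34.834
S = 1000/(7350/211) − 10 = 2750/147 in ≈ 18.707 in
Ia = 0.2S: 0.2·18.707 = 3.741 in (exactly 550/147)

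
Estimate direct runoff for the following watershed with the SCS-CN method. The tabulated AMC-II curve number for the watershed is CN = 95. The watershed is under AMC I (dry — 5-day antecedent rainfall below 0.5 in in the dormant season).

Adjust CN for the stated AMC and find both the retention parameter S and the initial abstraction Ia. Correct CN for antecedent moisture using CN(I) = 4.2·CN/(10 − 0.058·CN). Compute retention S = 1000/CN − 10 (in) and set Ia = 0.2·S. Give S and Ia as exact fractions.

Dry (AMC I): CN(I) = 4.2·95/(10 − 0.058·95) = 399/(449/100) = 39900/449 ≈ 88.864
S = 1000/(39900/449) − 10 = 500/399 in ≈ 1.253 in
Ia = 0.2·(500/399) = 100/399 in ≈ 0.251 in

S = 500/399 in ≈ 1.253 in; Ia = 100/399 in ≈ 0.251 in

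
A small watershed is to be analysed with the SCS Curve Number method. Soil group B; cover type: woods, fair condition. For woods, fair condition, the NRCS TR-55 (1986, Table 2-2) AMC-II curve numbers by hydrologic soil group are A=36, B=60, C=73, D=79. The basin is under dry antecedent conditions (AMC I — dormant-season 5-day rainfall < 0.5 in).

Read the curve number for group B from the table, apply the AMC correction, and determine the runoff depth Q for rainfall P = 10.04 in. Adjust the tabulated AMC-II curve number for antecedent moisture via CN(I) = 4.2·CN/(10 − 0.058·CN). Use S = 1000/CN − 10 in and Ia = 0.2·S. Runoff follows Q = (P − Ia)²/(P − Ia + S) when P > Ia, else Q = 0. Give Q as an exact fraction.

Q = 116920969/56405475 in ≈ 2.073 in

NRCS table: woods, fair condition, soil group B → CN(II) = 60
Adjust CN=60 to AMC I: 4.2·60/(10 − 0.058·60) → 252 ÷ (163/25) = 6300/163 ≈ 38.650
S = 1000/(6300/163) − 10 = 1000/63 in ≈ 15.873 in
Initial abstraction Ia = S/5 = (1000/63)/5 = 200/63 ≈ 3.175 in
P − Ia = 10.040 − 3.175 = 10813/1575 ≈ 6.865 in (> 0, runoff occurs)
Runoff Q = (P−Ia)²/(P−Ia+S) = (6.865)²/(6.865+15.873) = 116920969/56405475 ≈ 2.073 in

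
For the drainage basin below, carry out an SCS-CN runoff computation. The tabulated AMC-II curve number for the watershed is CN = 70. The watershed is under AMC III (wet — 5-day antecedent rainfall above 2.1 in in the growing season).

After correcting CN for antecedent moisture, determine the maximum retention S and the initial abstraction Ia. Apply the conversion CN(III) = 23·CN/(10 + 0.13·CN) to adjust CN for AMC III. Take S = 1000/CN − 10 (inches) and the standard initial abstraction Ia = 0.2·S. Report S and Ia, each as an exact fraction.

S = 300/161 in ≈ 1.863 in; Ia = 60/161 in ≈ 0.373 in

CN(III) from CN(II)=70: (23·70)/(10 + 0.13·70) = 16100/191 ≈ 84.293
S = 1000/(16100/191) − 10 = 300/161 in ≈ 1.863 in
Ia = 0.2S: 0.2·1.863 = 0.373 in (exactly 60/161)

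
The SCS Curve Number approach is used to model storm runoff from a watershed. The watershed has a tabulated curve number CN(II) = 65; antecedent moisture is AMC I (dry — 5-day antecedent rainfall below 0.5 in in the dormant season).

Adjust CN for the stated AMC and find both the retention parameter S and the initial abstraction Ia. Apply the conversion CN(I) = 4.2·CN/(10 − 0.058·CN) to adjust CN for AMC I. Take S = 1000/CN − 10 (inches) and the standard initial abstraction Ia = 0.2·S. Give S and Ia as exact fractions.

S = 500/39 in ≈ 12.821 in; Ia = 100/39 in ≈ 2.564 in

CN(I) from CN(II)=65: (4.2·65)/(10 − 0.058·65) = 3900/89 ≈ 43.820
Max retention: S = 1000/(3900/89) − 10 = 500/39 in (≈ 12.821 in)
Initial abstraction Ia = S/5 = (500/39)/5 = 100/39 ≈ 2.564 in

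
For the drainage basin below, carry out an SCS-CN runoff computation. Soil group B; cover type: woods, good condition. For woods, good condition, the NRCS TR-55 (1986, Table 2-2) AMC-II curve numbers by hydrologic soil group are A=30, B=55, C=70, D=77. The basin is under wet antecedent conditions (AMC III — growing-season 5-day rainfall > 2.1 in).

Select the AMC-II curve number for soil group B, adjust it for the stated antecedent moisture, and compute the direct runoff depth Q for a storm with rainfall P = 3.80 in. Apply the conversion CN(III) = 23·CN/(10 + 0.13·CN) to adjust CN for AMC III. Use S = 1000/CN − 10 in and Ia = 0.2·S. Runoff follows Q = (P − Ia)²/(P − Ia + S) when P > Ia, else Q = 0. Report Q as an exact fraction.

NRCS table: woods, good condition, soil group B → CN(II) = 55
Wet (AMC III): CN(III) = 23·55/(10 + 0.13·55) = 1265/(343/20) = 25300/343 ≈ 73.761
S = 1000/(25300/343) − 10 = 900/253 in ≈ 3.557 in
Initial abstraction Ia = S/5 = (900/253)/5 = 180/253 ≈ 0.711 in
Since P=3.800 > Ia=0.711: effective rainfall P−Ia = 3907/1265 in
Runoff Q = (P−Ia)²/(P−Ia+S) = (3.089)²/(3.089+3.557) = 15264649/10634855 ≈ 1.435 in

Q = 15264649/10634855 in ≈ 1.435 in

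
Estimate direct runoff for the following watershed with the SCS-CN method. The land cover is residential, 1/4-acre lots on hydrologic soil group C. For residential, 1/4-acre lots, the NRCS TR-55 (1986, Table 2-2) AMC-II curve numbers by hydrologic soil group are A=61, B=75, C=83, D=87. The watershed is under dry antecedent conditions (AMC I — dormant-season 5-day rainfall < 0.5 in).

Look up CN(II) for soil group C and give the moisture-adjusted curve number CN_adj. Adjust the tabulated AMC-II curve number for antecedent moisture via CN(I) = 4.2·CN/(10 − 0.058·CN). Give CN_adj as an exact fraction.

NRCS table: residential, 1/4-acre lots, soil group C → CN(II) = 83
CN(I) from CN(II)=83: (4.2·83)/(10 − 0.058·83) = 174300/2593 ≈ 67.219

CN_adj = 174300/2593 ≈ 67.219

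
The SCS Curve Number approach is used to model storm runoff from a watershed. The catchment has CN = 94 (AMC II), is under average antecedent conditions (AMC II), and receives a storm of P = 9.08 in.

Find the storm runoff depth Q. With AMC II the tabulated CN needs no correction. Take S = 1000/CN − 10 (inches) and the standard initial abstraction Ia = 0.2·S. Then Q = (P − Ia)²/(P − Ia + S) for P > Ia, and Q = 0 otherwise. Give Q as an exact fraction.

Q = 110649361/13241075 in ≈ 8.357 in

Average conditions: CN = 94 (no AMC adjustment).
Max retention: S = 1000/94 − 10 = 30/47 in (≈ 0.638 in)
Ia = 0.2·(30/47) = 6/47 in ≈ 0.128 in
Excess rainfall: 9.080 − 0.128 = 8.952 in; P > Ia so Q > 0
Runoff Q = (P−Ia)²/(P−Ia+S) = (8.952)²/(8.952+0.638) = 110649361/13241075 ≈ 8.357 in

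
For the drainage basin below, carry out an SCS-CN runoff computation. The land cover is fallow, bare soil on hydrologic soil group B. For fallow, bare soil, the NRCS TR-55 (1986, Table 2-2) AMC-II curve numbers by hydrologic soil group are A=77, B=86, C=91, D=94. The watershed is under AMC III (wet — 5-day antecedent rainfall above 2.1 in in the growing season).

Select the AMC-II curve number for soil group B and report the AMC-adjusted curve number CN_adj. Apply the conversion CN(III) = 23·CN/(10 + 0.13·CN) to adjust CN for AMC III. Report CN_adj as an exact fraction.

NRCS table: fallow, bare soil, soil group B → CN(II) = 86
CN(III) from CN(II)=86: (23·86)/(10 + 0.13·86) = 98900/1059 ≈ 93.390

CN_adj = 98900/1059 ≈ 93.390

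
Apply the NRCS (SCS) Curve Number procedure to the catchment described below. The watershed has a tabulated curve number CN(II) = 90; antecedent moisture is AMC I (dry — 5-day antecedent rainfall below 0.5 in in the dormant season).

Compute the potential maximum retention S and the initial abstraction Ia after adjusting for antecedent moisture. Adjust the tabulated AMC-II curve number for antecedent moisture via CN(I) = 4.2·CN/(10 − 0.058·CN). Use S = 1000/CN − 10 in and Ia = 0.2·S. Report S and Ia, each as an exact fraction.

Adjust CN=90 to AMC I: 4.2·90/(10 − 0.058·90) → 378 ÷ (239/50) = 18900/239 ≈ 79.079
Retention S: 1000/CN − 10 with CN=79.079 → S = 500/189 ≈ 2.646 in
Initial abstraction Ia = S/5 = (500/189)/5 = 100/189 ≈ 0.529 in

S = 500/189 in ≈ 2.646 in; Ia = 100/189 in ≈ 0.529 in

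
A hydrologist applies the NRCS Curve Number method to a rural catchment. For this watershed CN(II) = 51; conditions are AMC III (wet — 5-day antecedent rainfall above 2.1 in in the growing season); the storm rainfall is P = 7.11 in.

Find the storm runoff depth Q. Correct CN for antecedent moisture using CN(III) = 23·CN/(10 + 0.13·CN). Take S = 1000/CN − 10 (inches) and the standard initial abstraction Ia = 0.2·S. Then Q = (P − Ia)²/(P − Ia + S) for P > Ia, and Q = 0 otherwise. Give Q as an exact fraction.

Q = 541700416009/143810151900 in ≈ 3.767 in

CN(III) from CN(II)=51: (23·51)/(10 + 0.13·51) = 117300/1663 ≈ 70.535
Max retention: S = 1000/(117300/1663) − 10 = 4900/1173 in (≈ 4.177 in)
Ia = 0.2·(4900/1173) = 980/1173 in ≈ 0.835 in
Since P=7.110 > Ia=0.835: effective rainfall P−Ia = 736003/117300 in
Runoff Q = (P−Ia)²/(P−Ia+S) = (6.275)²/(6.275+4.177) = 541700416009/143810151900 ≈ 3.767 in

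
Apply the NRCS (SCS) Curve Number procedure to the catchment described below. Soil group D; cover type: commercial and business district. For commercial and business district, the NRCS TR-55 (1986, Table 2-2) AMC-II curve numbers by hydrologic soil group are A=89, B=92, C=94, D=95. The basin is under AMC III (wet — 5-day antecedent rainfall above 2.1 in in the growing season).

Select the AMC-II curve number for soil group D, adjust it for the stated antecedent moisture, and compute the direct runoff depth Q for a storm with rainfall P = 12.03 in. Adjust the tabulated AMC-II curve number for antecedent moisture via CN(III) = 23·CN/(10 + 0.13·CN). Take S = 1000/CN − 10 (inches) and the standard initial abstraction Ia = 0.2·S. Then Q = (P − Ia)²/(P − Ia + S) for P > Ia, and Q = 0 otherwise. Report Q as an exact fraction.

NRCS table: commercial and business district, soil group D → CN(II) = 95
Adjust CN=95 to AMC III: 23·95/(10 + 0.13·95) → 2185 ÷ (447/20) = 43700/447 ≈ 97.763
Retention S: 1000/CN − 10 with CN=97.763 → S = 100/437 ≈ 0.229 in
Ia = 0.2·(100/437) = 20/437 in ≈ 0.046 in
Since P=12.030 > Ia=0.046: effective rainfall P−Ia = 523711/43700 in
Q: (523711/43700)² ÷ (533711/43700) = 274273211521/23323170700 in (≈ 11.760 in)

Q = 274273211521/23323170700 in ≈ 11.760 in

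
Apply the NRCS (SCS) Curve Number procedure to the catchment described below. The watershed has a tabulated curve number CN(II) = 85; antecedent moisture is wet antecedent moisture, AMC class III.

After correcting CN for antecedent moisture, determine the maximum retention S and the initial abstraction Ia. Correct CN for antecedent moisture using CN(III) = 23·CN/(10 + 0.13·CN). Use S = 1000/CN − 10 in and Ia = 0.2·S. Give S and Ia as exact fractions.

S = 300/391 in ≈ 0.767 in; Ia = 60/391 in ≈ 0.153 in

CN(III) from CN(II)=85: (23·85)/(10 + 0.13·85) = 39100/421 ≈ 92.874
S = 1000/(39100/421) − 10 = 300/391 in ≈ 0.767 in
Ia = 0.2·(300/391) = 60/391 in ≈ 0.153 in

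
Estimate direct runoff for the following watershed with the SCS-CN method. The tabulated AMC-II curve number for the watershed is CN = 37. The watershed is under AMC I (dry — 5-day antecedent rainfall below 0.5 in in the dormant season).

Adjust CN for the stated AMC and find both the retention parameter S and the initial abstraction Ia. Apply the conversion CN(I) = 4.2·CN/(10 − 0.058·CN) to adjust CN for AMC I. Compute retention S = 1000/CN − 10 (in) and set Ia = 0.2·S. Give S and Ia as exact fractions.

Dry (AMC I): CN(I) = 4.2·37/(10 − 0.058·37) = (777/5)/(3927/500) = 3700/187 ≈ 19.786
Retention S: 1000/CN − 10 with CN=19.786 → S = 1500/37 ≈ 40.541 in
Initial abstraction Ia = S/5 = (1500/37)/5 = 300/37 ≈ 8.108 in

S = 1500/37 in ≈ 40.541 in; Ia = 300/37 in ≈ 8.108 in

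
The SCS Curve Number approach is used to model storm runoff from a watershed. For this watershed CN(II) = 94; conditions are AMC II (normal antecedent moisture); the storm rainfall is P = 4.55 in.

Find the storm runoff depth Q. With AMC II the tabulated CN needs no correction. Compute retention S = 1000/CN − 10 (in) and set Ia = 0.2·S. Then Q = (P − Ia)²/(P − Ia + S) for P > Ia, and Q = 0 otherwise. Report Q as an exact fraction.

Q = 17280649/4471580 in ≈ 3.865 in

Average conditions: CN = 94 (no AMC adjustment).
Retention S: 1000/CN − 10 with CN=94.000 → S = 30/47 ≈ 0.638 in
Initial abstraction Ia = S/5 = (30/47)/5 = 6/47 ≈ 0.128 in
Since P=4.550 > Ia=0.128: effective rainfall P−Ia = 4157/940 in
Q = (4157/940)²/((4157/940) + 30/47) = (17280649/883600)/(4757/940) = 17280649/4471580 in ≈ 3.865 in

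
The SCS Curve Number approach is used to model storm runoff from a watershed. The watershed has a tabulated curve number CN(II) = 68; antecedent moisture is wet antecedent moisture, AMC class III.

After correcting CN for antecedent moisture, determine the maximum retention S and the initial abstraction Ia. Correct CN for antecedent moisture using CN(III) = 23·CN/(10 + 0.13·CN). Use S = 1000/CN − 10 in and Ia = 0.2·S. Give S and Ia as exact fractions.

S = 800/391 in ≈ 2.046 in; Ia = 160/391 in ≈ 0.409 in

CN(III) from CN(II)=68: (23·68)/(10 + 0.13·68) = 39100/471 ≈ 83.015
Max retention: S = 1000/(39100/471) − 10 = 800/391 in (≈ 2.046 in)
Ia = 0.2S: 0.2·2.046 = 0.409 in (exactly 160/391)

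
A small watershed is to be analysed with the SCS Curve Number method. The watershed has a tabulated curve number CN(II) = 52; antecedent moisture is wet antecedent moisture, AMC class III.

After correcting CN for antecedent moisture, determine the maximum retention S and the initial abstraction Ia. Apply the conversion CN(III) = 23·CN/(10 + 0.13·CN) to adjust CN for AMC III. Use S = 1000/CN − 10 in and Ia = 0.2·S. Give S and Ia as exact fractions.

Wet (AMC III): CN(III) = 23·52/(10 + 0.13·52) = 1196/(419/25) = 29900/419 ≈ 71.360
Retention S: 1000/CN − 10 with CN=71.360 → S = 1200/299 ≈ 4.013 in
Ia = 0.2S: 0.2·4.013 = 0.803 in (exactly 240/299)

S = 1200/299 in ≈ 4.013 in; Ia = 240/299 in ≈ 0.803 in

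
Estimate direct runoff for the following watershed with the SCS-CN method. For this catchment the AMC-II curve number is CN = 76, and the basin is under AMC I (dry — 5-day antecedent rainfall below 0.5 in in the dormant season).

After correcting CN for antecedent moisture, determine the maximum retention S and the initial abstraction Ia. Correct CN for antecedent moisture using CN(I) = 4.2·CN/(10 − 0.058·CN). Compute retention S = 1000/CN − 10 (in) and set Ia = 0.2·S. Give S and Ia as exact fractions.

S = 1000/133 in ≈ 7.519 in; Ia = 200/133 in ≈ 1.504 in

Adjust CN=76 to AMC I: 4.2·76/(10 − 0.058·76) → (1596/5) ÷ (699/125) = 13300/233 ≈ 57.082
S = 1000/(13300/233) − 10 = 1000/133 in ≈ 7.519 in
Ia = 0.2S: 0.2·7.519 = 1.504 in (exactly 200/133)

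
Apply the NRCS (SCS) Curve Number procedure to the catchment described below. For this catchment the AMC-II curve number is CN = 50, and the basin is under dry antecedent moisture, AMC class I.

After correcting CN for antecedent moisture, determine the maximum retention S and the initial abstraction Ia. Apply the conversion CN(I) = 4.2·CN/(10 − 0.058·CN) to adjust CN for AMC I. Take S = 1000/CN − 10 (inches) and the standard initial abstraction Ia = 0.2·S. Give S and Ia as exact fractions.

Dry (AMC I): CN(I) = 4.2·50/(10 − 0.058·50) = 210/(71/10) = 2100/71 ≈ 29.577
S = 1000/(2100/71) − 10 = 500/21 in ≈ 23.810 in
Ia = 0.2S: 0.2·23.810 = 4.762 in (exactly 100/21)

S = 500/21 in ≈ 23.810 in; Ia = 100/21 in ≈ 4.762 in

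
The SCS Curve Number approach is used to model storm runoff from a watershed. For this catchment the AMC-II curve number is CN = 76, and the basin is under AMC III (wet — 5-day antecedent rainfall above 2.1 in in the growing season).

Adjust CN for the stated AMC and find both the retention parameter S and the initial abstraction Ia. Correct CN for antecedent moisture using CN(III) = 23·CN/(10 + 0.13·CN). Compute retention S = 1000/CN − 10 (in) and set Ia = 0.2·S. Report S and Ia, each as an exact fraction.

S = 600/437 in ≈ 1.373 in; Ia = 120/437 in ≈ 0.275 in

Wet (AMC III): CN(III) = 23·76/(10 + 0.13·76) = 1748/(497/25) = 43700/497 ≈ 87.928
S = 1000/(43700/497) − 10 = 600/437 in ≈ 1.373 in
Ia = 0.2·(600/437) = 120/437 in ≈ 0.275 in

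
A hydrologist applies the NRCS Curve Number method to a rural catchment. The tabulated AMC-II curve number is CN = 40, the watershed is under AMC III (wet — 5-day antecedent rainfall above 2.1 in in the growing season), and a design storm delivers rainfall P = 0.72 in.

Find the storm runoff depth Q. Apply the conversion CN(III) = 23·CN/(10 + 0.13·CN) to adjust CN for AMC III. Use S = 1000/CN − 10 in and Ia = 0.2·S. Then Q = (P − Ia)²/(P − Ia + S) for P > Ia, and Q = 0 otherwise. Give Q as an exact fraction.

CN(III) from CN(II)=40: (23·40)/(10 + 0.13·40) = 1150/19 ≈ 60.526
Retention S: 1000/CN − 10 with CN=60.526 → S = 150/23 ≈ 6.522 in
Ia = 0.2S: 0.2·6.522 = 1.304 in (exactly 30/23)
P = 0.720 ≤ Ia = 1.304 in: entire storm abstracted, Q = 0.

Q = 0 in ≈ 0.000 in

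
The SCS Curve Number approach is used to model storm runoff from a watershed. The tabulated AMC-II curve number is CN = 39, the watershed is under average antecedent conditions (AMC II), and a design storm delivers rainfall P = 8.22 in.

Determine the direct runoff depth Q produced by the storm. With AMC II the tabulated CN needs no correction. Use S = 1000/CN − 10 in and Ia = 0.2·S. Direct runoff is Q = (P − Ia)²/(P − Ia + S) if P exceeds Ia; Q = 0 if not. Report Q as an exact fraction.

AMC II — tabulated CN = 39 applies directly.
Max retention: S = 1000/39 − 10 = 610/39 in (≈ 15.641 in)
Initial abstraction Ia = S/5 = (610/39)/5 = 122/39 ≈ 3.128 in
Excess rainfall: 8.220 − 3.128 = 5.092 in; P > Ia so Q > 0
Q: (9929/1950)² ÷ (40429/1950) = 98585041/78836550 in (≈ 1.250 in)

Q = 98585041/78836550 in ≈ 1.250 in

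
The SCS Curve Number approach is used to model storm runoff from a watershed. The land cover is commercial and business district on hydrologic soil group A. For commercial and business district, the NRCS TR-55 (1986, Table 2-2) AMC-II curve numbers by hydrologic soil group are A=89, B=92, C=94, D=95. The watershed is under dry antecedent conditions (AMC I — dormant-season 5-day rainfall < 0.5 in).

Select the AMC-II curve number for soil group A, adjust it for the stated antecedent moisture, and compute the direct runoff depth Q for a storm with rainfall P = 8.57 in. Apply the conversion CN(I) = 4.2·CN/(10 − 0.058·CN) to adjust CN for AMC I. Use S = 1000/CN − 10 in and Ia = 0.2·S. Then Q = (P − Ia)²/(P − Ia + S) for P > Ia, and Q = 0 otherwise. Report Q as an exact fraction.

Q = 2225267343289/381599897700 in ≈ 5.831 in

NRCS table: commercial and business district, soil group A → CN(II) = 89
CN(I) from CN(II)=89: (4.2·89)/(10 − 0.058·89) = 186900/2419 ≈ 77.263
Retention S: 1000/CN − 10 with CN=77.263 → S = 5500/1869 ≈ 2.943 in
Initial abstraction Ia = S/5 = (5500/1869)/5 = 1100/1869 ≈ 0.589 in
P − Ia = 8.570 − 0.589 = 1491733/186900 ≈ 7.981 in (> 0, runoff occurs)
Runoff Q = (P−Ia)²/(P−Ia+S) = (7.981)²/(7.981+2.943) = 2225267343289/381599897700 ≈ 5.831 in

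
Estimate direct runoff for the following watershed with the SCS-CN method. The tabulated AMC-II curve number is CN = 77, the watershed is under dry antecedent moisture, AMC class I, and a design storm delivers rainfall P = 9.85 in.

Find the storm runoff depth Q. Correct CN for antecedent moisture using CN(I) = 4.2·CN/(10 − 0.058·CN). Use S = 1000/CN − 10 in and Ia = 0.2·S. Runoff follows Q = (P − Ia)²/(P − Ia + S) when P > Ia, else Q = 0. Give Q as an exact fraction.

Q = 74282957401/16252434660 in ≈ 4.571 in

Dry (AMC I): CN(I) = 4.2·77/(10 − 0.058·77) = (1617/5)/(2767/500) = 161700/2767 ≈ 58.439
Retention S: 1000/CN − 10 with CN=58.439 → S = 11500/1617 ≈ 7.112 in
Initial abstraction Ia = S/5 = (11500/1617)/5 = 2300/1617 ≈ 1.422 in
Since P=9.850 > Ia=1.422: effective rainfall P−Ia = 272549/32340 in
Q: (272549/32340)² ÷ (502549/32340) = 74282957401/16252434660 in (≈ 4.571 in)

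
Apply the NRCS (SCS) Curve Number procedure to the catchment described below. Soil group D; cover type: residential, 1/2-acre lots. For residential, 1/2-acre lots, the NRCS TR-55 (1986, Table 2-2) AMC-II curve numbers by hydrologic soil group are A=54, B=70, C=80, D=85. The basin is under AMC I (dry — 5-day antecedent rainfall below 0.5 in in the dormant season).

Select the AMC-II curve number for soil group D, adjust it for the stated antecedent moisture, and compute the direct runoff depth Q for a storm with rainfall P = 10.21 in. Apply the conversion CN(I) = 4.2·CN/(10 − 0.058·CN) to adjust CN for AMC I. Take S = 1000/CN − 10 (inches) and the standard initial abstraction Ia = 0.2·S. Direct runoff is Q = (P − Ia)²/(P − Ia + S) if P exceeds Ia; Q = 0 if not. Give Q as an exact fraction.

Q = 12432027001/1921838100 in ≈ 6.469 in

NRCS table: residential, 1/2-acre lots, soil group D → CN(II) = 85
CN(I) from CN(II)=85: (4.2·85)/(10 − 0.058·85) = 11900/169 ≈ 70.414
Retention S: 1000/CN − 10 with CN=70.414 → S = 500/119 ≈ 4.202 in
Ia = 0.2·(500/119) = 100/119 in ≈ 0.840 in
Excess rainfall: 10.210 − 0.840 = 9.370 in; P > Ia so Q > 0
Q: (111499/11900)² ÷ (161499/11900) = 12432027001/1921838100 in (≈ 6.469 in)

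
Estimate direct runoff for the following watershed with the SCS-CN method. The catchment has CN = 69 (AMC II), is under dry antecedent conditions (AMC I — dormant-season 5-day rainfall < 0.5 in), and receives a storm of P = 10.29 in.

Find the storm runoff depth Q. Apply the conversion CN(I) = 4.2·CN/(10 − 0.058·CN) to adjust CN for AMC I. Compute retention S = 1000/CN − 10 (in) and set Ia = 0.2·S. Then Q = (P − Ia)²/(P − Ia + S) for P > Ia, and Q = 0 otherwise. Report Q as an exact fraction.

Dry (AMC I): CN(I) = 4.2·69/(10 − 0.058·69) = (1449/5)/(2999/500) = 144900/2999 ≈ 48.316
Max retention: S = 1000/(144900/2999) − 10 = 15500/1449 in (≈ 10.697 in)
Ia = 0.2·(15500/1449) = 3100/1449 in ≈ 2.139 in
Since P=10.290 > Ia=2.139: effective rainfall P−Ia = 1181021/144900 in
Q: (1181021/144900)² ÷ (2731021/144900) = 1394810602441/395724942900 in (≈ 3.525 in)

Q = 1394810602441/395724942900 in ≈ 3.525 in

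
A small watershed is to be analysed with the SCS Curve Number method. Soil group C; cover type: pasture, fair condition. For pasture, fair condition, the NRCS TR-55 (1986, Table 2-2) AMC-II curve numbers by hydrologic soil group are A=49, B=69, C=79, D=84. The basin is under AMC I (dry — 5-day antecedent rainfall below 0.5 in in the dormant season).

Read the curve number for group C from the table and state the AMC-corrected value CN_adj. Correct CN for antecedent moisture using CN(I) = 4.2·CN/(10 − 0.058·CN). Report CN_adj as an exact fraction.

NRCS table: pasture, fair condition, soil group C → CN(II) = 79
CN(I) from CN(II)=79: (4.2·79)/(10 − 0.058·79) = 7900/129 ≈ 61.240

CN_adj = 7900/129 ≈ 61.240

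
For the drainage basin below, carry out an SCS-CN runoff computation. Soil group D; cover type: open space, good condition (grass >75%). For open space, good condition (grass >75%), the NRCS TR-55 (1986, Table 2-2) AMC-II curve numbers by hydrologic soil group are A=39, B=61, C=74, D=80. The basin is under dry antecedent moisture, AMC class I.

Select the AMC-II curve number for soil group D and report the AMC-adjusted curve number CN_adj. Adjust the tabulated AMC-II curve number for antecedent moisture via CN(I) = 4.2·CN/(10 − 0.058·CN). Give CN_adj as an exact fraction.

NRCS table: open space, good condition (grass >75%), soil group D → CN(II) = 80
CN(I) from CN(II)=80: (4.2·80)/(10 − 0.058·80) = 4200/67 ≈ 62.687

CN_adj = 4200/67 ≈ 62.687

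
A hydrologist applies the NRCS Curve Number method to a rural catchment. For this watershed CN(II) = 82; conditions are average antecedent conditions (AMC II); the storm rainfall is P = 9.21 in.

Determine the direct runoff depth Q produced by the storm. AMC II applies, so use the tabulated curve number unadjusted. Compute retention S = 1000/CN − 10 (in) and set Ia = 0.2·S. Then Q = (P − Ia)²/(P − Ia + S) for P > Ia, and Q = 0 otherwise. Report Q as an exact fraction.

CN(II) = 82; AMC II needs no correction.
Retention S: 1000/CN − 10 with CN=82.000 → S = 90/41 ≈ 2.195 in
Ia = 0.2·(90/41) = 18/41 in ≈ 0.439 in
P − Ia = 9.210 − 0.439 = 35961/4100 ≈ 8.771 in (> 0, runoff occurs)
Runoff Q = (P−Ia)²/(P−Ia+S) = (8.771)²/(8.771+2.195) = 431064507/61446700 ≈ 7.015 in

Q = 431064507/61446700 in ≈ 7.015 in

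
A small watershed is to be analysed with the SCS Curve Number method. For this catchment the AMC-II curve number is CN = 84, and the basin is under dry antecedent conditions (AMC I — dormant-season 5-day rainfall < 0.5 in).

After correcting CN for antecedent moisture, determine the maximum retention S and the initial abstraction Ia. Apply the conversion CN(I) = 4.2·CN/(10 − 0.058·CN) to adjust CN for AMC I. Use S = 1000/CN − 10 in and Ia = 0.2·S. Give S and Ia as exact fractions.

S = 2000/441 in ≈ 4.535 in; Ia = 400/441 in ≈ 0.907 in

Adjust CN=84 to AMC I: 4.2·84/(10 − 0.058·84) → (1764/5) ÷ (641/125) = 44100/641 ≈ 68.799
Retention S: 1000/CN − 10 with CN=68.799 → S = 2000/441 ≈ 4.535 in
Initial abstraction Ia = S/5 = (2000/441)/5 = 400/441 ≈ 0.907 in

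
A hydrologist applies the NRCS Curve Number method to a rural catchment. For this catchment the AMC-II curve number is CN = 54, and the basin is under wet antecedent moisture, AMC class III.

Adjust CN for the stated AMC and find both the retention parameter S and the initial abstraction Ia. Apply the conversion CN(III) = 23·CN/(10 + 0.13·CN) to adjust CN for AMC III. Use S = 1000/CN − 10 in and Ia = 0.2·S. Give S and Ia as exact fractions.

S = 100/27 in ≈ 3.704 in; Ia = 20/27 in ≈ 0.741 in

Adjust CN=54 to AMC III: 23·54/(10 + 0.13·54) → 1242 ÷ (851/50) = 2700/37 ≈ 72.973
Retention S: 1000/CN − 10 with CN=72.973 → S = 100/27 ≈ 3.704 in
Initial abstraction Ia = S/5 = (100/27)/5 = 20/27 ≈ 0.741 in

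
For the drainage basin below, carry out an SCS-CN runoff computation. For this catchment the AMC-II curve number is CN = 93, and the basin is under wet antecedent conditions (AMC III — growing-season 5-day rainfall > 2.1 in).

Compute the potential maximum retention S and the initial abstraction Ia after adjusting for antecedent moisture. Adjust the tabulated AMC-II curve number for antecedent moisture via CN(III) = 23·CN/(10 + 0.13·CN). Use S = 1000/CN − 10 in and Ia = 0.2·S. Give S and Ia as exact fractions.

S = 700/2139 in ≈ 0.327 in; Ia = 140/2139 in ≈ 0.065 in

CN(III) from CN(II)=93: (23·93)/(10 + 0.13·93) = 213900/2209 ≈ 96.831
Retention S: 1000/CN − 10 with CN=96.831 → S = 700/2139 ≈ 0.327 in
Ia = 0.2·(700/2139) = 140/2139 in ≈ 0.065 in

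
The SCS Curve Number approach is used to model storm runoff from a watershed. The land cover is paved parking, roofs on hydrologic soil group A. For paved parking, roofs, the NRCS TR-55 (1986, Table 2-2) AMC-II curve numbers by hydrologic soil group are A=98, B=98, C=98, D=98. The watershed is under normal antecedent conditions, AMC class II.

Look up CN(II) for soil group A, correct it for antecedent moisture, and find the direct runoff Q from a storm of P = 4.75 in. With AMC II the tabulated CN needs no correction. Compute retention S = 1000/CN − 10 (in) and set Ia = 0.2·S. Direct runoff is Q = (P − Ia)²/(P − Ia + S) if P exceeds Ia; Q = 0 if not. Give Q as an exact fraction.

Q = 851929/188748 in ≈ 4.514 in

NRCS table: paved parking, roofs, soil group A → CN(II) = 98
AMC II — tabulated CN = 98 applies directly.
Max retention: S = 1000/98 − 10 = 10/49 in (≈ 0.204 in)
Ia = 0.2S: 0.2·0.204 = 0.041 in (exactly 2/49)
Since P=4.750 > Ia=0.041: effective rainfall P−Ia = 923/196 in
Q = (923/196)²/((923/196) + 10/49) = (851929/38416)/(963/196) = 851929/188748 in ≈ 4.514 in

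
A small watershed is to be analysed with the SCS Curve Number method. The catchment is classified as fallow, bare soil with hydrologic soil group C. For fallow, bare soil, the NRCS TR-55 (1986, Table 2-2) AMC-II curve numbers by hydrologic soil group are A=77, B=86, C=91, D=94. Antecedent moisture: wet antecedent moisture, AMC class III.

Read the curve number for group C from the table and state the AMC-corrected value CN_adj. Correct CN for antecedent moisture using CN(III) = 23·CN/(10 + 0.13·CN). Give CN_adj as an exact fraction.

CN_adj = 209300/2183 ≈ 95.877

NRCS table: fallow, bare soil, soil group C → CN(II) = 91
Adjust CN=91 to AMC III: 23·91/(10 + 0.13·91) → 2093 ÷ (2183/100) = 209300/2183 ≈ 95.877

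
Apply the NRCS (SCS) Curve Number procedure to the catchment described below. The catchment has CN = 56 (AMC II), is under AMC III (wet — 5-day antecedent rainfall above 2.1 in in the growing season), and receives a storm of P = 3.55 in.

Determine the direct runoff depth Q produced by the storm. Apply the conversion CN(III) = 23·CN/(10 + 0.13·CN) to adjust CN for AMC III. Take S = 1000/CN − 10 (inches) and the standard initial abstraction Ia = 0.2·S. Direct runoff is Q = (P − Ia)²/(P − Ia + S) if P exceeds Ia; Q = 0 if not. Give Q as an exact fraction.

Wet (AMC III): CN(III) = 23·56/(10 + 0.13·56) = 1288/(432/25) = 4025/54 ≈ 74.537
Max retention: S = 1000/(4025/54) − 10 = 550/161 in (≈ 3.416 in)
Ia = 0.2·(550/161) = 110/161 in ≈ 0.683 in
Since P=3.550 > Ia=0.683: effective rainfall P−Ia = 9231/3220 in
Q: (9231/3220)² ÷ (20231/3220) = 85211361/65143820 in (≈ 1.308 in)

Q = 85211361/65143820 in ≈ 1.308 in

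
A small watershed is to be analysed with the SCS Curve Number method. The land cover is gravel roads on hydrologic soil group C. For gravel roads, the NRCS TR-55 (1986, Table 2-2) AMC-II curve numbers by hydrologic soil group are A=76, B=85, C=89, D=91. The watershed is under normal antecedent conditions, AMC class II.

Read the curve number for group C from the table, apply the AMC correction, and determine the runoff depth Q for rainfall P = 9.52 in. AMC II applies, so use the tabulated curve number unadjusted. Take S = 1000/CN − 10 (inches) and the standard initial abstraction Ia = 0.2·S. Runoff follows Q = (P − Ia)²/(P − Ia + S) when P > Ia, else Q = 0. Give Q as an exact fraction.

NRCS table: gravel roads, soil group C → CN(II) = 89
Average conditions: CN = 89 (no AMC adjustment).
Max retention: S = 1000/89 − 10 = 110/89 in (≈ 1.236 in)
Ia = 0.2S: 0.2·1.236 = 0.247 in (exactly 22/89)
P − Ia = 9.520 − 0.247 = 20632/2225 ≈ 9.273 in (> 0, runoff occurs)
Runoff Q = (P−Ia)²/(P−Ia+S) = (9.273)²/(9.273+1.236) = 212839712/26012475 ≈ 8.182 in

Q = 212839712/26012475 in ≈ 8.182 in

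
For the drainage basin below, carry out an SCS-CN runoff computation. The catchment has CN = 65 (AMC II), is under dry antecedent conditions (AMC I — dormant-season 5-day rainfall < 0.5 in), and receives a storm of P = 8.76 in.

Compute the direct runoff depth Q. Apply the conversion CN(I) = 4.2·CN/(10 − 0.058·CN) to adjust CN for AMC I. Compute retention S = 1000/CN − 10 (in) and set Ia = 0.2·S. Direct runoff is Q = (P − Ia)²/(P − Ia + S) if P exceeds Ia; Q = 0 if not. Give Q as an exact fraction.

Q = 36493681/18077475 in ≈ 2.019 in

Dry (AMC I): CN(I) = 4.2·65/(10 − 0.058·65) = 273/(623/100) = 3900/89 ≈ 43.820
S = 1000/(3900/89) − 10 = 500/39 in ≈ 12.821 in
Ia = 0.2S: 0.2·12.821 = 2.564 in (exactly 100/39)
Excess rainfall: 8.760 − 2.564 = 6.196 in; P > Ia so Q > 0
Q = (6041/975)²/((6041/975) + 500/39) = (36493681/950625)/(18541/975) = 36493681/18077475 in ≈ 2.019 in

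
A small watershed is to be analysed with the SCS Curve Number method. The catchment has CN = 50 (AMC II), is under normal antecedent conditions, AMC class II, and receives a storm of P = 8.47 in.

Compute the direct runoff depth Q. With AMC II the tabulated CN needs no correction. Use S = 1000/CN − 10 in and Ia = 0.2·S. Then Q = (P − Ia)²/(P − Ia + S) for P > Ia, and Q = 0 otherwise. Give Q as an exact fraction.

AMC II — tabulated CN = 50 applies directly.
Retention S: 1000/CN − 10 with CN=50.000 → S = 10 ≈ 10.000 in
Ia = 0.2·10 = 2 in ≈ 2.000 in
Excess rainfall: 8.470 − 2.000 = 6.470 in; P > Ia so Q > 0
Q = (647/100)²/((647/100) + 10) = (418609/10000)/(1647/100) = 418609/164700 in ≈ 2.542 in

Q = 418609/164700 in ≈ 2.542 in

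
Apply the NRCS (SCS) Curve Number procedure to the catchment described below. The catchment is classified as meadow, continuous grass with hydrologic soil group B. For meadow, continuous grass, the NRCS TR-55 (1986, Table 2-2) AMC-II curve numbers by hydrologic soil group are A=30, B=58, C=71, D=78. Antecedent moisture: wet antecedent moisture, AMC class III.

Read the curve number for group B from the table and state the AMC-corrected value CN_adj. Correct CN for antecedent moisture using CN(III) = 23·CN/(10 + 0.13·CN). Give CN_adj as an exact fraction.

NRCS table: meadow, continuous grass, soil group B → CN(II) = 58
Wet (AMC III): CN(III) = 23·58/(10 + 0.13·58) = 1334/(877/50) = 66700/877 ≈ 76.055

CN_adj = 66700/877 ≈ 76.055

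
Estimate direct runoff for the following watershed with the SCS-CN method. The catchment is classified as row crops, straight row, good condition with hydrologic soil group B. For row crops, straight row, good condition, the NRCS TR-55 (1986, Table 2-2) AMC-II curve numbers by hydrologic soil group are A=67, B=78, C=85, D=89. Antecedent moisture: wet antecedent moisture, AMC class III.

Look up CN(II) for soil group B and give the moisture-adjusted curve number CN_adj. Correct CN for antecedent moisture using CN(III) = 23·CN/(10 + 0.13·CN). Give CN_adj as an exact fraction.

NRCS table: row crops, straight row, good condition, soil group B → CN(II) = 78
CN(III) from CN(II)=78: (23·78)/(10 + 0.13·78) = 89700/1007 ≈ 89.076

CN_adj = 89700/1007 ≈ 89.076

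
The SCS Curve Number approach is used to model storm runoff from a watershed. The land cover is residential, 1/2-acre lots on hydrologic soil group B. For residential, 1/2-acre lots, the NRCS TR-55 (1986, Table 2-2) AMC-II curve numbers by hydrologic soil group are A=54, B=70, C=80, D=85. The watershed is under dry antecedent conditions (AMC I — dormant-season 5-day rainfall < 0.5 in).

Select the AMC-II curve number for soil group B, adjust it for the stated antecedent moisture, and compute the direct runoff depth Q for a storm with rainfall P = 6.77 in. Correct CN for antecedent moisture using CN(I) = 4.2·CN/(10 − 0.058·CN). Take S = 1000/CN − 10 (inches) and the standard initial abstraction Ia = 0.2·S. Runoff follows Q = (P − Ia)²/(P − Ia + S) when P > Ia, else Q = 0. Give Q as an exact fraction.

Q = 536987929/358547700 in ≈ 1.498 in

NRCS table: residential, 1/2-acre lots, soil group B → CN(II) = 70
Adjust CN=70 to AMC I: 4.2·70/(10 − 0.058·70) → 294 ÷ (297/50) = 4900/99 ≈ 49.495
Retention S: 1000/CN − 10 with CN=49.495 → S = 500/49 ≈ 10.204 in
Initial abstraction Ia = S/5 = (500/49)/5 = 100/49 ≈ 2.041 in
P − Ia = 6.770 − 2.041 = 23173/4900 ≈ 4.729 in (> 0, runoff occurs)
Runoff Q = (P−Ia)²/(P−Ia+S) = (4.729)²/(4.729+10.204) = 536987929/358547700 ≈ 1.498 in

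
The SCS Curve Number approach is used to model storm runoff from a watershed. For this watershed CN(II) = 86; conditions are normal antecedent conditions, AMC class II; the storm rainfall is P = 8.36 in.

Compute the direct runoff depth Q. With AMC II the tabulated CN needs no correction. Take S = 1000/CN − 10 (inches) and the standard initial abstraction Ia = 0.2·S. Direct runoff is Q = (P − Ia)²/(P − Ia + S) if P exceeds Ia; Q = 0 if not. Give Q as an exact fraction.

Q = 74597769/11166025 in ≈ 6.681 in

CN(II) = 86; AMC II needs no correction.
Retention S: 1000/CN − 10 with CN=86.000 → S = 70/43 ≈ 1.628 in
Ia = 0.2S: 0.2·1.628 = 0.326 in (exactly 14/43)
Excess rainfall: 8.360 − 0.326 = 8.034 in; P > Ia so Q > 0
Runoff Q = (P−Ia)²/(P−Ia+S) = (8.034)²/(8.034+1.628) = 74597769/11166025 ≈ 6.681 in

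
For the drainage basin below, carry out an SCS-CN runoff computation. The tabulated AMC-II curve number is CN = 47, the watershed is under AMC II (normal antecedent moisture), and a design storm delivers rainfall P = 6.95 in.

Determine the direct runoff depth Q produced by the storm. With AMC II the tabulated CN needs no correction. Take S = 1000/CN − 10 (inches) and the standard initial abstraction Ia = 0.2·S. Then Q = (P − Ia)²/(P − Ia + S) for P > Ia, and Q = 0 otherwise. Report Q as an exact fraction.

Average conditions: CN = 47 (no AMC adjustment).
Retention S: 1000/CN − 10 with CN=47.000 → S = 530/47 ≈ 11.277 in
Initial abstraction Ia = S/5 = (530/47)/5 = 106/47 ≈ 2.255 in
Excess rainfall: 6.950 − 2.255 = 4.695 in; P > Ia so Q > 0
Runoff Q = (P−Ia)²/(P−Ia+S) = (4.695)²/(4.695+11.277) = 19474569/14112220 ≈ 1.380 in

Q = 19474569/14112220 in ≈ 1.380 in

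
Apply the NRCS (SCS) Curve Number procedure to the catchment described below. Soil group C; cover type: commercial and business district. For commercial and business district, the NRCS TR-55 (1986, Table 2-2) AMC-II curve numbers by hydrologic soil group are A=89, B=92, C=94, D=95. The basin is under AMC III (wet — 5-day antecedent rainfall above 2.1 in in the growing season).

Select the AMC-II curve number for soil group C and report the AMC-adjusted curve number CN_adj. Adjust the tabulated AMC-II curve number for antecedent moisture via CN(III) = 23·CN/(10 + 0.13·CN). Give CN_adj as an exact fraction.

CN_adj = 108100/1111 ≈ 97.300

NRCS table: commercial and business district, soil group C → CN(II) = 94
Wet (AMC III): CN(III) = 23·94/(10 + 0.13·94) = 2162/(1111/50) = 108100/1111 ≈ 97.300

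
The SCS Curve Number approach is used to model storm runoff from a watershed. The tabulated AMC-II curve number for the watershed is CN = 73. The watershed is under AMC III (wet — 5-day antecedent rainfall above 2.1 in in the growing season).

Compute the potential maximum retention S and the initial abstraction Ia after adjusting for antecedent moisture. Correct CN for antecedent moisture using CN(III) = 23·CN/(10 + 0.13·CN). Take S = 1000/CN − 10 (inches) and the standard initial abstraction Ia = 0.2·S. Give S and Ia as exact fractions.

S = 2700/1679 in ≈ 1.608 in; Ia = 540/1679 in ≈ 0.322 in

Adjust CN=73 to AMC III: 23·73/(10 + 0.13·73) → 1679 ÷ (1949/100) = 167900/1949 ≈ 86.147
Max retention: S = 1000/(167900/1949) − 10 = 2700/1679 in (≈ 1.608 in)
Ia = 0.2S: 0.2·1.608 = 0.322 in (exactly 540/1679)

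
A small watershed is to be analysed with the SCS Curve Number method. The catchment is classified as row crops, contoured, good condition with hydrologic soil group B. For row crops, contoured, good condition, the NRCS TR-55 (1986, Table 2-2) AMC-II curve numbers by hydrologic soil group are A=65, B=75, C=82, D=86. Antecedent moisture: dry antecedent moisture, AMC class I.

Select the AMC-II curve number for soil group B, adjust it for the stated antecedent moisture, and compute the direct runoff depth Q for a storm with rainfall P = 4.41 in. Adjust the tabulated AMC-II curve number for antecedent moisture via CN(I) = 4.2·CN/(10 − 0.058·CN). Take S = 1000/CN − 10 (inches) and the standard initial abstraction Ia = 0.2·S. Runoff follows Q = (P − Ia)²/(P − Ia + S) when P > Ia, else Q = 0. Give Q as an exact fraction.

NRCS table: row crops, contoured, good condition, soil group B → CN(II) = 75
CN(I) from CN(II)=75: (4.2·75)/(10 − 0.058·75) = 6300/113 ≈ 55.752
Retention S: 1000/CN − 10 with CN=55.752 → S = 500/63 ≈ 7.937 in
Ia = 0.2S: 0.2·7.937 = 1.587 in (exactly 100/63)
Excess rainfall: 4.410 − 1.587 = 2.823 in; P > Ia so Q > 0
Runoff Q = (P−Ia)²/(P−Ia+S) = (2.823)²/(2.823+7.937) = 316235089/427032900 ≈ 0.741 in

Q = 316235089/427032900 in ≈ 0.741 in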